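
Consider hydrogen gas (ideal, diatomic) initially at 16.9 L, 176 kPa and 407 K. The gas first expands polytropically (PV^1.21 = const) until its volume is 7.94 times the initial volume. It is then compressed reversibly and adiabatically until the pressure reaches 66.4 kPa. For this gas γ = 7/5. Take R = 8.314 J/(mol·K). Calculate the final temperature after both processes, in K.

n = P₁V₁/(RT₁) = 176×16.9/(8.314×407) = 0.879 mol.
Step 1 — Polytropic n=1.21: T₂ = T₁(V₁/V₂)^(n−1) = 407×(0.126)^0.21 = 263 K; P₂ = P₁(V₁/V₂)^n = 14.3 kPa.
W = (P₁V₁−P₂V₂)/(n−1) = (176×16.9−14.3×134)/0.21 = 5000 J.
ΔU = nCvΔT = 0.879×20.8×(263−407) = -2620 J.
Q = ΔU + W = 2370 J.
State after step 1: P = 14.3 kPa, V = 134 L, T = 263 K.
Step 2 — Adiabatic: T₂/T₁ = (P₂/P₁)^((γ−1)/γ) ⇒ T₂ = 263×(4.63)^0.286 = 408 K; V₂ = 44.9 L.
ΔU = nCvΔT = 0.879×20.8×(408−263) = 2640 J.
Q = 0 for an adiabatic process, so W = −ΔU = -2640 J.
Net over both steps: W = 2350 J, Q = 2370 J, ΔU = 19.9 J.

408 K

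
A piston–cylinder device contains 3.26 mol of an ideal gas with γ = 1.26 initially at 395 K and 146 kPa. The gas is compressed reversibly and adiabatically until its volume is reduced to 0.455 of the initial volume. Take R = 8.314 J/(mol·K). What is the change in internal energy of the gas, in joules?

V₁ = nRT₁/P₁ = 3.26×8.314×395/146 = 73.3 L.
Adiabatic: TV^(γ−1) = const ⇒ T₂ = 395×(2.20)^0.260 = 485 K; PV^γ = const ⇒ P₂ = 394 kPa.
For an ideal gas ΔU = nCvΔT with Cv = R/(γ−1) = 32.0 J/(mol·K).
ΔU = 3.26×32.0×(485−395) = 9360 J.

9360 J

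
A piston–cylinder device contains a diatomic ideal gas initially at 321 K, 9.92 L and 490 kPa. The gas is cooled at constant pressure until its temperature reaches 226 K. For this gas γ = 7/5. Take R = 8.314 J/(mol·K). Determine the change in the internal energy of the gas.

-3600 J

n = P₁V₁/(RT₁) = 490×9.92/(8.314×321) = 1.82 mol.
Isobaric: P stays 490 kPa; V/T = const ⇒ T₂ = 226 K, V₂ = 6.98 L.
For an ideal gas ΔU = nCvΔT with Cv = (5/2)R = 20.8 J/(mol·K).
ΔU = 1.82×20.8×(226−321) = -3600 J.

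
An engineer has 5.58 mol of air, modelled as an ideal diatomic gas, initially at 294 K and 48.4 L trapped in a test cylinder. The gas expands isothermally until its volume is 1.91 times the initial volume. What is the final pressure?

148 kPa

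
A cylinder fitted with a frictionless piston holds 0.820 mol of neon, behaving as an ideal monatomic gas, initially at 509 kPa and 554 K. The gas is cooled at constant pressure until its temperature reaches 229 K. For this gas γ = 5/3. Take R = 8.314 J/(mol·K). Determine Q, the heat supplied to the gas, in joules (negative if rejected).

V₁ = nRT₁/P₁ = 0.820×8.314×554/509 = 7.42 L.
Isobaric: P stays 509 kPa; V/T = const ⇒ T₂ = 229 K, V₂ = 3.07 L.
W = PΔV = 509×(3.07−7.42) kPa·L = -2220 J.
ΔU = nCvΔT = 0.820×12.5×(229−554) = -3320 J.
Q = ΔU + W = nCpΔT = -5540 J.

-5540 J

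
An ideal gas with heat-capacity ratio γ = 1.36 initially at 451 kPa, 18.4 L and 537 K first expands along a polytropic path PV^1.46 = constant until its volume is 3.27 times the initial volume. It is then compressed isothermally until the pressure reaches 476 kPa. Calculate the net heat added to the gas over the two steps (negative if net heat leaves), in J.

-10700 J

n = P₁V₁/(RT₁) = 451×18.4/(8.314×537) = 1.86 mol.
Step 1 — Polytropic n=1.46: T₂ = T₁(V₁/V₂)^(n−1) = 537×(0.306)^0.46 = 311 K; P₂ = P₁(V₁/V₂)^n = 80.0 kPa.
W = (P₁V₁−P₂V₂)/(n−1) = (451×18.4−80.0×60.2)/0.46 = 7580 J.
ΔU = nCvΔT = 1.86×23.1×(311−537) = -9690 J.
Q = ΔU + W = -2110 J.
State after step 1: P = 80.0 kPa, V = 60.2 L, T = 311 K.
Step 2 — Isothermal: T stays 311 K; PV = const ⇒ V₂ = 10.1 L, P₂ = 476 kPa.
ΔU = 0 (ideal gas, T constant).
W = nRT ln(V₂/V₁) = 1.86×8.314×311×ln(0.168) = -8580 J.
Q = ΔU + W = -8580 J.
Net over both steps: W = -1000 J, Q = -10700 J, ΔU = -9690 J.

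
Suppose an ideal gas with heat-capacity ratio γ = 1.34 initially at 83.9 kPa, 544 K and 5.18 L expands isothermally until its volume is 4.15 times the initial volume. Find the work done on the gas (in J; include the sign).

n = P₁V₁/(RT₁) = 83.9×5.18/(8.314×544) = 0.0961 mol.
Isothermal: T stays 544 K; PV = const ⇒ V₂ = 21.5 L, P₂ = 20.2 kPa.
W = nRT ln(V₂/V₁) = 0.0961×8.314×544×ln(4.15) = 618 J.
Work done on the gas = −W_by = -618 J.

-618 J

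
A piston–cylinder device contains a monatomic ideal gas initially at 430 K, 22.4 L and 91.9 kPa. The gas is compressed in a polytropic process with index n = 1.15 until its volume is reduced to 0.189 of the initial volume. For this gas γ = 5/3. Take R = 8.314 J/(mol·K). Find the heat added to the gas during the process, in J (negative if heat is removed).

n = P₁V₁/(RT₁) = 91.9×22.4/(8.314×430) = 0.576 mol.
Polytropic n=1.15: T₂ = T₁(V₁/V₂)^(n−1) = 430×(5.29)^0.15 = 552 K; P₂ = P₁(V₁/V₂)^n = 624 kPa.
W = (P₁V₁−P₂V₂)/(n−1) = (91.9×22.4−624×4.23)/0.15 = -3900 J.
ΔU = nCvΔT = 0.576×12.5×(552−430) = 877 J.
Q = ΔU + W = -3020 J.

-3020 J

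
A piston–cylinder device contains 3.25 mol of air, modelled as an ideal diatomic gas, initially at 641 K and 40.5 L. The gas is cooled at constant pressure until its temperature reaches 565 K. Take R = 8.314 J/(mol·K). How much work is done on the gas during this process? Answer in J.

2050 J

P₁ = nRT₁/V₁ = 3.25×8.314×641/40.5 = 428 kPa.
Isobaric: P stays 428 kPa; V/T = const ⇒ T₂ = 565 K, V₂ = 35.7 L.
W = PΔV = 428×(35.7−40.5) kPa·L = -2050 J.
Work done on the gas = −W_by = 2050 J.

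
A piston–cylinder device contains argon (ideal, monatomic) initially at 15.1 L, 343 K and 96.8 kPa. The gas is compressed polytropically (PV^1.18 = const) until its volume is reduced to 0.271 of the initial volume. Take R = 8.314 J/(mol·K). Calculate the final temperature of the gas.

Polytropic n=1.18: T₂ = T₁(V₁/V₂)^(n−1) = 343×(3.69)^0.18 = 434 K; P₂ = P₁(V₁/V₂)^n = 452 kPa.

434 K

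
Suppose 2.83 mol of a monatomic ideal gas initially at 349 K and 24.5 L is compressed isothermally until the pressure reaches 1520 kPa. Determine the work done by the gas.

-12400 J

P₁ = nRT₁/V₁ = 2.83×8.314×349/24.5 = 335 kPa.
Isothermal: T stays 349 K; PV = const ⇒ V₂ = 5.40 L, P₂ = 1520 kPa.
W = nRT ln(V₂/V₁) = 2.83×8.314×349×ln(0.221) = -12400 J.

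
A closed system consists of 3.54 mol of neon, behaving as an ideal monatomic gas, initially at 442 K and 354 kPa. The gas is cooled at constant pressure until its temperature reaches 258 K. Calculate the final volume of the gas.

V₁ = nRT₁/P₁ = 3.54×8.314×442/354 = 36.7 L.
Isobaric: P stays 354 kPa; V/T = const ⇒ T₂ = 258 K, V₂ = 21.5 L.

21.5 L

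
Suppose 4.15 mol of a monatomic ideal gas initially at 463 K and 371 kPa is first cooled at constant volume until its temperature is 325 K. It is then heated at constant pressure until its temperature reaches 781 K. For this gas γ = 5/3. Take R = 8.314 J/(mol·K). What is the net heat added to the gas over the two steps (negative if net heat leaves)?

32200 J

V₁ = nRT₁/P₁ = 4.15×8.314×463/371 = 43.1 L.
Step 1 — Isochoric: V stays 43.1 L; P/T = const ⇒ T₂ = 325 K, P₂ = 260 kPa.
W = 0 (no volume change).
ΔU = nCvΔT = 4.15×12.5×(325−463) = -7140 J.
Q = ΔU = -7140 J.
State after step 1: P = 260 kPa, V = 43.1 L, T = 325 K.
Step 2 — Isobaric: P stays 260 kPa; V/T = const ⇒ T₂ = 781 K, V₂ = 103 L.
W = PΔV = 260×(103−43.1) kPa·L = 15700 J.
ΔU = nCvΔT = 4.15×12.5×(781−325) = 23600 J.
Q = ΔU + W = nCpΔT = 39300 J.
Net over both steps: W = 15700 J, Q = 32200 J, ΔU = 16500 J.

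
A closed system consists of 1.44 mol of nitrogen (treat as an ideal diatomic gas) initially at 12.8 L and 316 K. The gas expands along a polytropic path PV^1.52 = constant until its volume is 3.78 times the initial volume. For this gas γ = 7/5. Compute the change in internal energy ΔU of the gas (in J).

P₁ = nRT₁/V₁ = 1.44×8.314×316/12.8 = 296 kPa.
Polytropic n=1.52: T₂ = T₁(V₁/V₂)^(n−1) = 316×(0.265)^0.52 = 158 K; P₂ = P₁(V₁/V₂)^n = 39.2 kPa.
For an ideal gas ΔU = nCvΔT with Cv = (5/2)R = 20.8 J/(mol·K).
ΔU = 1.44×20.8×(158−316) = -4720 J.

-4720 J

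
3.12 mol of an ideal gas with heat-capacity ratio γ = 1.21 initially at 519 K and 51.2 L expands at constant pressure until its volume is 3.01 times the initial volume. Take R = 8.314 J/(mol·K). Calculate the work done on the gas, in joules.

P₁ = nRT₁/V₁ = 3.12×8.314×519/51.2 = 263 kPa.
Isobaric: P stays 263 kPa; V/T = const ⇒ T₂ = 1560 K, V₂ = 154 L.
W = PΔV = 263×(154−51.2) kPa·L = 27100 J.
Work done on the gas = −W_by = -27100 J.

-27100 J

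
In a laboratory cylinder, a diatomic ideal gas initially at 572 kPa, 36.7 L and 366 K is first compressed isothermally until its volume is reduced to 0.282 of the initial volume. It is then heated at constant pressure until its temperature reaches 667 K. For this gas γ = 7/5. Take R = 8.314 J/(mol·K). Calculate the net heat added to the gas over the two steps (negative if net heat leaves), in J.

n = P₁V₁/(RT₁) = 572×36.7/(8.314×366) = 6.90 mol.
Step 1 — Isothermal: T stays 366 K; PV = const ⇒ V₂ = 10.3 L, P₂ = 2030 kPa.
ΔU = 0 (ideal gas, T constant).
W = nRT ln(V₂/V₁) = 6.90×8.314×366×ln(0.282) = -26600 J.
Q = ΔU + W = -26600 J.
State after step 1: P = 2030 kPa, V = 10.3 L, T = 366 K.
Step 2 — Isobaric: P stays 2030 kPa; V/T = const ⇒ T₂ = 667 K, V₂ = 18.9 L.
W = PΔV = 2030×(18.9−10.3) kPa·L = 17300 J.
ΔU = nCvΔT = 6.90×20.8×(667−366) = 43200 J.
Q = ΔU + W = nCpΔT = 60400 J.
Net over both steps: W = -9310 J, Q = 33900 J, ΔU = 43200 J.

33900 J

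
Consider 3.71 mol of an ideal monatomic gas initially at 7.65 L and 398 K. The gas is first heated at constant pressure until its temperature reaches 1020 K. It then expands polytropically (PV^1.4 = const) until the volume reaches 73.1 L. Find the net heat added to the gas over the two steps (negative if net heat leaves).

60800 J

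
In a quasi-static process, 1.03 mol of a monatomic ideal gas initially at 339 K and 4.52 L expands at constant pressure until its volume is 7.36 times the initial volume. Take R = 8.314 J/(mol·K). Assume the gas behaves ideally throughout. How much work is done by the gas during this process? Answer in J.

P₁ = nRT₁/V₁ = 1.03×8.314×339/4.52 = 642 kPa.
Isobaric: P stays 642 kPa; V/T = const ⇒ T₂ = 2500 K, V₂ = 33.3 L.
W = PΔV = 642×(33.3−4.52) kPa·L = 18500 J.

18500 J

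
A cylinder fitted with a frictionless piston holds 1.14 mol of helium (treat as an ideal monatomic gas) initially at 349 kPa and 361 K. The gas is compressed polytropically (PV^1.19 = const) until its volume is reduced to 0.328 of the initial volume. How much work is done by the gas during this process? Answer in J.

V₁ = nRT₁/P₁ = 1.14×8.314×361/349 = 9.80 L.
Polytropic n=1.19: T₂ = T₁(V₁/V₂)^(n−1) = 361×(3.05)^0.19 = 446 K; P₂ = P₁(V₁/V₂)^n = 1320 kPa.
W = (P₁V₁−P₂V₂)/(n−1) = (349×9.80−1320×3.22)/0.19 = -4250 J.

-4250 J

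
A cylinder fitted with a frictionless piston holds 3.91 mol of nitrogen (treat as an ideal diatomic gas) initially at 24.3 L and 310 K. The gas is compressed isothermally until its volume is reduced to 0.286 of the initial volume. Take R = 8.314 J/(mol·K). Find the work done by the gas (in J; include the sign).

-12600 J

P₁ = nRT₁/V₁ = 3.91×8.314×310/24.3 = 415 kPa.
Isothermal: T stays 310 K; PV = const ⇒ V₂ = 6.95 L, P₂ = 1450 kPa.
W = nRT ln(V₂/V₁) = 3.91×8.314×310×ln(0.286) = -12600 J.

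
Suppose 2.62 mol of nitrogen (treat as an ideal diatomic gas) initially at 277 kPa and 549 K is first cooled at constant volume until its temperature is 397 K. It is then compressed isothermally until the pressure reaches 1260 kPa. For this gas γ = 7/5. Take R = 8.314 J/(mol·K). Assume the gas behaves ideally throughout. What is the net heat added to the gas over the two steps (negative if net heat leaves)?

V₁ = nRT₁/P₁ = 2.62×8.314×549/277 = 43.2 L.
Step 1 — Isochoric: V stays 43.2 L; P/T = const ⇒ T₂ = 397 K, P₂ = 200 kPa.
W = 0 (no volume change).
ΔU = nCvΔT = 2.62×20.8×(397−549) = -8280 J.
Q = ΔU = -8280 J.
State after step 1: P = 200 kPa, V = 43.2 L, T = 397 K.
Step 2 — Isothermal: T stays 397 K; PV = const ⇒ V₂ = 6.86 L, P₂ = 1260 kPa.
ΔU = 0 (ideal gas, T constant).
W = nRT ln(V₂/V₁) = 2.62×8.314×397×ln(0.159) = -15900 J.
Q = ΔU + W = -15900 J.
Net over both steps: W = -15900 J, Q = -24200 J, ΔU = -8280 J.

-24200 J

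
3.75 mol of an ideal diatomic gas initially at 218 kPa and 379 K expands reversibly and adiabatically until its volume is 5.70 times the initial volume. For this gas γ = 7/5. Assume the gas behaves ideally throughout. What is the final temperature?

189 K

V₁ = nRT₁/P₁ = 3.75×8.314×379/218 = 54.2 L.
Adiabatic: TV^(γ−1) = const ⇒ T₂ = 379×(0.175)^0.400 = 189 K; PV^γ = const ⇒ P₂ = 19.1 kPa.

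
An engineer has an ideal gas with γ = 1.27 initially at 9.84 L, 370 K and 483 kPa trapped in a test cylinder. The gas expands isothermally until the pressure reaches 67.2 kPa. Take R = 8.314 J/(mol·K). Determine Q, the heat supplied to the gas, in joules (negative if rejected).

9370 J

n = P₁V₁/(RT₁) = 483×9.84/(8.314×370) = 1.55 mol.
Isothermal: T stays 370 K; PV = const ⇒ V₂ = 70.7 L, P₂ = 67.2 kPa.
ΔU = 0 (ideal gas, T constant).
W = nRT ln(V₂/V₁) = 1.55×8.314×370×ln(7.19) = 9370 J.
Q = ΔU + W = 9370 J.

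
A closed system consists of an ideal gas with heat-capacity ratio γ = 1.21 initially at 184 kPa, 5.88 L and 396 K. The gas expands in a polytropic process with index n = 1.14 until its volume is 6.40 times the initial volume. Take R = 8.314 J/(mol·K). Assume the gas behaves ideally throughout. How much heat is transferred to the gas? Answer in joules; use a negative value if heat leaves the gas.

n = P₁V₁/(RT₁) = 184×5.88/(8.314×396) = 0.329 mol.
Polytropic n=1.14: T₂ = T₁(V₁/V₂)^(n−1) = 396×(0.156)^0.14 = 305 K; P₂ = P₁(V₁/V₂)^n = 22.2 kPa.
W = (P₁V₁−P₂V₂)/(n−1) = (184×5.88−22.2×37.6)/0.14 = 1770 J.
ΔU = nCvΔT = 0.329×39.6×(305−396) = -1180 J.
Q = ΔU + W = 590 J.

590 J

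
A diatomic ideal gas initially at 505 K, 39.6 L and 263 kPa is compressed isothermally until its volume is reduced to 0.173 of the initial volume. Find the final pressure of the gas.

Isothermal: T stays 505 K; PV = const ⇒ V₂ = 6.85 L, P₂ = 1520 kPa.

1520 kPa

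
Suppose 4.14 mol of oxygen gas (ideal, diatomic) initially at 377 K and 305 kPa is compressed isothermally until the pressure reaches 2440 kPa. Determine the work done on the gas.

27000 J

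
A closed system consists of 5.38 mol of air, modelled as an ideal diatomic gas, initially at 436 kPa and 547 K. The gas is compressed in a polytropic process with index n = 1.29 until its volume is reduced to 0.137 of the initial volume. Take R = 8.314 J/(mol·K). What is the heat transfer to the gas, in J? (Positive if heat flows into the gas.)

V₁ = nRT₁/P₁ = 5.38×8.314×547/436 = 56.1 L.
Polytropic n=1.29: T₂ = T₁(V₁/V₂)^(n−1) = 547×(7.30)^0.29 = 974 K; P₂ = P₁(V₁/V₂)^n = 5660 kPa.
W = (P₁V₁−P₂V₂)/(n−1) = (436×56.1−5660×7.69)/0.29 = -65800 J.
ΔU = nCvΔT = 5.38×20.8×(974−547) = 47700 J.
Q = ΔU + W = -18100 J.

-18100 J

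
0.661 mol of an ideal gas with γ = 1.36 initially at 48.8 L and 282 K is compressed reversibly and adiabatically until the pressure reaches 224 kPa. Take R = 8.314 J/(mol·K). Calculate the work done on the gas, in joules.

P₁ = nRT₁/V₁ = 0.661×8.314×282/48.8 = 31.8 kPa.
Adiabatic: T₂/T₁ = (P₂/P₁)^((γ−1)/γ) ⇒ T₂ = 282×(7.05)^0.265 = 473 K; V₂ = 11.6 L.
ΔU = nCvΔT = 0.661×23.1×(473−282) = 2920 J.
Q = 0 for an adiabatic process, so W = −ΔU = -2920 J.
Work done on the gas = −W_by = 2920 J.

2920 J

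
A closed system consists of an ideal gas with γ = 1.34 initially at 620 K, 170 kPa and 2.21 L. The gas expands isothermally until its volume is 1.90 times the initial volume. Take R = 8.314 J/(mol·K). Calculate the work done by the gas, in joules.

n = P₁V₁/(RT₁) = 170×2.21/(8.314×620) = 0.0729 mol.
Isothermal: T stays 620 K; PV = const ⇒ V₂ = 4.20 L, P₂ = 89.5 kPa.
W = nRT ln(V₂/V₁) = 0.0729×8.314×620×ln(1.90) = 241 J.

241 J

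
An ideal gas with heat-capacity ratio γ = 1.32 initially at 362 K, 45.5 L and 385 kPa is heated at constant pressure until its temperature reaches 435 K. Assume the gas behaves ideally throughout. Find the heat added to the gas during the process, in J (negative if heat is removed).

14600 J

n = P₁V₁/(RT₁) = 385×45.5/(8.314×362) = 5.82 mol.
Isobaric: P stays 385 kPa; V/T = const ⇒ T₂ = 435 K, V₂ = 54.7 L.
W = PΔV = 385×(54.7−45.5) kPa·L = 3530 J.
ΔU = nCvΔT = 5.82×26.0×(435−362) = 11000 J.
Q = ΔU + W = nCpΔT = 14600 J.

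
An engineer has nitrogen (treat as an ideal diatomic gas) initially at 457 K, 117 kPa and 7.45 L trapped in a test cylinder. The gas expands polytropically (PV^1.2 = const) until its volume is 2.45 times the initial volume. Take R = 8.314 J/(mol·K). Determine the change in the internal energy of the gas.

-358 J

n = P₁V₁/(RT₁) = 117×7.45/(8.314×457) = 0.229 mol.
Polytropic n=1.2: T₂ = T₁(V₁/V₂)^(n−1) = 457×(0.408)^0.20 = 382 K; P₂ = P₁(V₁/V₂)^n = 39.9 kPa.
For an ideal gas ΔU = nCvΔT with Cv = (5/2)R = 20.8 J/(mol·K).
ΔU = 0.229×20.8×(382−457) = -358 J.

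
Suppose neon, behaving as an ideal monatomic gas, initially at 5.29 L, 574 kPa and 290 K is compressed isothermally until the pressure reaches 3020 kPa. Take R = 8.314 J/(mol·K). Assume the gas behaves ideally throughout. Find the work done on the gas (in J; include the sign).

5040 J

n = P₁V₁/(RT₁) = 574×5.29/(8.314×290) = 1.26 mol.
Isothermal: T stays 290 K; PV = const ⇒ V₂ = 1.01 L, P₂ = 3020 kPa.
W = nRT ln(V₂/V₁) = 1.26×8.314×290×ln(0.190) = -5040 J.
Work done on the gas = −W_by = 5040 J.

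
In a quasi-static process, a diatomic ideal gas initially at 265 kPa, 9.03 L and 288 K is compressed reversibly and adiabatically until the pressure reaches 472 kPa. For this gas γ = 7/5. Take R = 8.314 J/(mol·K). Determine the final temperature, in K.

340 K

Adiabatic: T₂/T₁ = (P₂/P₁)^((γ−1)/γ) ⇒ T₂ = 288×(1.78)^0.286 = 340 K; V₂ = 5.98 L.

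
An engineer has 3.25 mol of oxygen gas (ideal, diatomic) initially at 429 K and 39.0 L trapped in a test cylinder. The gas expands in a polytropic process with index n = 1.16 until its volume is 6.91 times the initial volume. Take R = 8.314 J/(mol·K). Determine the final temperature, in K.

P₁ = nRT₁/V₁ = 3.25×8.314×429/39.0 = 297 kPa.
Polytropic n=1.16: T₂ = T₁(V₁/V₂)^(n−1) = 429×(0.145)^0.16 = 315 K; P₂ = P₁(V₁/V₂)^n = 31.6 kPa.

315 K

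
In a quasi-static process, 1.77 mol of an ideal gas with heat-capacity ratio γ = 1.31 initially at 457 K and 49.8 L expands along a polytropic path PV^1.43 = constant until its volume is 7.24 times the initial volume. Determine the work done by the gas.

P₁ = nRT₁/V₁ = 1.77×8.314×457/49.8 = 135 kPa.
Polytropic n=1.43: T₂ = T₁(V₁/V₂)^(n−1) = 457×(0.138)^0.43 = 195 K; P₂ = P₁(V₁/V₂)^n = 7.96 kPa.
W = (P₁V₁−P₂V₂)/(n−1) = (135×49.8−7.96×361)/0.43 = 8960 J.

8960 J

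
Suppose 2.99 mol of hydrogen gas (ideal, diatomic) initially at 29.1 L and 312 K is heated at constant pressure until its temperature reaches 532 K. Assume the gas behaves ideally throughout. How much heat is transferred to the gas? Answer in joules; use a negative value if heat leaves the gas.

P₁ = nRT₁/V₁ = 2.99×8.314×312/29.1 = 267 kPa.
Isobaric: P stays 267 kPa; V/T = const ⇒ T₂ = 532 K, V₂ = 49.6 L.
W = PΔV = 267×(49.6−29.1) kPa·L = 5470 J.
ΔU = nCvΔT = 2.99×20.8×(532−312) = 13700 J.
Q = ΔU + W = nCpΔT = 19100 J.

19100 J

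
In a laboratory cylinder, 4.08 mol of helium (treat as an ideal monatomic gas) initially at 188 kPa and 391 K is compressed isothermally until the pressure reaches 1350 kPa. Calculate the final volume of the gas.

V₁ = nRT₁/P₁ = 4.08×8.314×391/188 = 70.5 L.
Isothermal: T stays 391 K; PV = const ⇒ V₂ = 9.82 L, P₂ = 1350 kPa.

9.82 L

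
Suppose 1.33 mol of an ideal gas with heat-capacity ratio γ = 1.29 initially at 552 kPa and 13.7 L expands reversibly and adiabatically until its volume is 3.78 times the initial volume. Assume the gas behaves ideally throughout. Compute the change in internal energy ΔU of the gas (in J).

-8340 J

T₁ = P₁V₁/(nR) = 552×13.7/(1.33×8.314) = 684 K.
Adiabatic: TV^(γ−1) = const ⇒ T₂ = 684×(0.265)^0.290 = 465 K; PV^γ = const ⇒ P₂ = 99.3 kPa.
For an ideal gas ΔU = nCvΔT with Cv = R/(γ−1) = 28.7 J/(mol·K).
ΔU = 1.33×28.7×(465−684) = -8340 J.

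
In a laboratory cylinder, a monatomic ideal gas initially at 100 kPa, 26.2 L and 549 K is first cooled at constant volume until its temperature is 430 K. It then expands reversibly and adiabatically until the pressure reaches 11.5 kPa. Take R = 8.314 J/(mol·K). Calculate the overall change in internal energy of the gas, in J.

n = P₁V₁/(RT₁) = 100×26.2/(8.314×549) = 0.574 mol.
Step 1 — Isochoric: V stays 26.2 L; P/T = const ⇒ T₂ = 430 K, P₂ = 78.3 kPa.
W = 0 (no volume change).
ΔU = nCvΔT = 0.574×12.5×(430−549) = -852 J.
Q = ΔU = -852 J.
State after step 1: P = 78.3 kPa, V = 26.2 L, T = 430 K.
Step 2 — Adiabatic: T₂/T₁ = (P₂/P₁)^((γ−1)/γ) ⇒ T₂ = 430×(0.147)^0.400 = 200 K; V₂ = 82.8 L.
ΔU = nCvΔT = 0.574×12.5×(200−430) = -1650 J.
Q = 0 for an adiabatic process, so W = −ΔU = 1650 J.
Net over both steps: W = 1650 J, Q = -852 J, ΔU = -2500 J.

-2500 J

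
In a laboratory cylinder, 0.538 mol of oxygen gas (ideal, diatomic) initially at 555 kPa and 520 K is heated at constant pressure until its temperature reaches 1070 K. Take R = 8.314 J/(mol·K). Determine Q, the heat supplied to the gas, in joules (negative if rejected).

V₁ = nRT₁/P₁ = 0.538×8.314×520/555 = 4.19 L.
Isobaric: P stays 555 kPa; V/T = const ⇒ T₂ = 1070 K, V₂ = 8.62 L.
W = PΔV = 555×(8.62−4.19) kPa·L = 2460 J.
ΔU = nCvΔT = 0.538×20.8×(1070−520) = 6150 J.
Q = ΔU + W = nCpΔT = 8610 J.

8610 J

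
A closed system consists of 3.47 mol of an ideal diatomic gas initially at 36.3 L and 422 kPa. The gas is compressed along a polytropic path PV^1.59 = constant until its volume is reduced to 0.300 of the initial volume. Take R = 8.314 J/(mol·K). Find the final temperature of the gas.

T₁ = P₁V₁/(nR) = 422×36.3/(3.47×8.314) = 531 K.
Polytropic n=1.59: T₂ = T₁(V₁/V₂)^(n−1) = 531×(3.33)^0.59 = 1080 K; P₂ = P₁(V₁/V₂)^n = 2860 kPa.

1080 K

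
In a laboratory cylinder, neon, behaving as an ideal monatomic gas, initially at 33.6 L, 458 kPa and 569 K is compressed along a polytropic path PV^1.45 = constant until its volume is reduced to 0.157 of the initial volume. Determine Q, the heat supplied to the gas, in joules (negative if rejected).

n = P₁V₁/(RT₁) = 458×33.6/(8.314×569) = 3.25 mol.
Polytropic n=1.45: T₂ = T₁(V₁/V₂)^(n−1) = 569×(6.37)^0.45 = 1310 K; P₂ = P₁(V₁/V₂)^n = 6710 kPa.
W = (P₁V₁−P₂V₂)/(n−1) = (458×33.6−6710×5.28)/0.45 = -44500 J.
ΔU = nCvΔT = 3.25×12.5×(1310−569) = 30000 J.
Q = ΔU + W = -14500 J.

-14500 J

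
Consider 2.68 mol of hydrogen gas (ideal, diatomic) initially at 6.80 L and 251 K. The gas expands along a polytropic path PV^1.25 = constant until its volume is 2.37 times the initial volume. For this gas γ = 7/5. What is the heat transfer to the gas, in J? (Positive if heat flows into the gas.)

P₁ = nRT₁/V₁ = 2.68×8.314×251/6.80 = 822 kPa.
Polytropic n=1.25: T₂ = T₁(V₁/V₂)^(n−1) = 251×(0.422)^0.25 = 202 K; P₂ = P₁(V₁/V₂)^n = 280 kPa.
W = (P₁V₁−P₂V₂)/(n−1) = (822×6.80−280×16.1)/0.25 = 4340 J.
ΔU = nCvΔT = 2.68×20.8×(202−251) = -2710 J.
Q = ΔU + W = 1630 J.

1630 J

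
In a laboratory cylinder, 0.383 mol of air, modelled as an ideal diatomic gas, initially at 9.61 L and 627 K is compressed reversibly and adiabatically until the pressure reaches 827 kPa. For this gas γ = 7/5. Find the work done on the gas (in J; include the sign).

P₁ = nRT₁/V₁ = 0.383×8.314×627/9.61 = 208 kPa.
Adiabatic: T₂/T₁ = (P₂/P₁)^((γ−1)/γ) ⇒ T₂ = 627×(3.98)^0.286 = 930 K; V₂ = 3.58 L.
ΔU = nCvΔT = 0.383×20.8×(930−627) = 2420 J.
Q = 0 for an adiabatic process, so W = −ΔU = -2420 J.
Work done on the gas = −W_by = 2420 J.

2420 J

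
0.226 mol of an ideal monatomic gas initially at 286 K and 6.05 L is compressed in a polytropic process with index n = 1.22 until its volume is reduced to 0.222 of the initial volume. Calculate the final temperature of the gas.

398 K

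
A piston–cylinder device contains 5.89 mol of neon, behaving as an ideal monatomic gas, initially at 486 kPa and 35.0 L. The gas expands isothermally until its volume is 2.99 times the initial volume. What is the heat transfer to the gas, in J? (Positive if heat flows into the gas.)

T₁ = P₁V₁/(nR) = 486×35.0/(5.89×8.314) = 347 K.
Isothermal: T stays 347 K; PV = const ⇒ V₂ = 105 L, P₂ = 163 kPa.
ΔU = 0 (ideal gas, T constant).
W = nRT ln(V₂/V₁) = 5.89×8.314×347×ln(2.99) = 18600 J.
Q = ΔU + W = 18600 J.

18600 J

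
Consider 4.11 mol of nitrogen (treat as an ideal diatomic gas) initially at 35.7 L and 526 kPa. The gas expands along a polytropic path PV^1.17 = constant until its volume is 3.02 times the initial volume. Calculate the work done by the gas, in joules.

18900 J

T₁ = P₁V₁/(nR) = 526×35.7/(4.11×8.314) = 550 K.
Polytropic n=1.17: T₂ = T₁(V₁/V₂)^(n−1) = 550×(0.331)^0.17 = 455 K; P₂ = P₁(V₁/V₂)^n = 144 kPa.
W = (P₁V₁−P₂V₂)/(n−1) = (526×35.7−144×108)/0.17 = 18900 J.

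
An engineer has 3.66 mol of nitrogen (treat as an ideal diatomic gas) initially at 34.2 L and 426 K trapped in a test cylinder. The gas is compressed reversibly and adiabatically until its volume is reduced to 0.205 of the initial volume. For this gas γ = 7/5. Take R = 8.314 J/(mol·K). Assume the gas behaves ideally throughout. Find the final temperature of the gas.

803 K

P₁ = nRT₁/V₁ = 3.66×8.314×426/34.2 = 379 kPa.
Adiabatic: TV^(γ−1) = const ⇒ T₂ = 426×(4.88)^0.400 = 803 K; PV^γ = const ⇒ P₂ = 3490 kPa.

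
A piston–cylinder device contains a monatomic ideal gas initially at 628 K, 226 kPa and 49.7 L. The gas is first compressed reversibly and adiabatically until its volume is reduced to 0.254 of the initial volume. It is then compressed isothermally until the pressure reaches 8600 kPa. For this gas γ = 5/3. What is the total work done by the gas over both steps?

-63100 J

n = P₁V₁/(RT₁) = 226×49.7/(8.314×628) = 2.15 mol.
Step 1 — Adiabatic: TV^(γ−1) = const ⇒ T₂ = 628×(3.94)^0.667 = 1570 K; PV^γ = const ⇒ P₂ = 2220 kPa.
ΔU = nCvΔT = 2.15×12.5×(1570−628) = 25200 J.
Q = 0 for an adiabatic process, so W = −ΔU = -25200 J.
State after step 1: P = 2220 kPa, V = 12.6 L, T = 1570 K.
Step 2 — Isothermal: T stays 1570 K; PV = const ⇒ V₂ = 3.26 L, P₂ = 8600 kPa.
ΔU = 0 (ideal gas, T constant).
W = nRT ln(V₂/V₁) = 2.15×8.314×1570×ln(0.258) = -37900 J.
Q = ΔU + W = -37900 J.
Net over both steps: W = -63100 J, Q = -37900 J, ΔU = 25200 J.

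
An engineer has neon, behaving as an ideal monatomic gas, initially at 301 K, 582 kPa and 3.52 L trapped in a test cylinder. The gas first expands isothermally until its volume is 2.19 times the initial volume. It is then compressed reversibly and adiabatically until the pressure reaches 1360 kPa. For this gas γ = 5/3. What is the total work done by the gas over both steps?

-1230 J

n = P₁V₁/(RT₁) = 582×3.52/(8.314×301) = 0.819 mol.
Step 1 — Isothermal: T stays 301 K; PV = const ⇒ V₂ = 7.71 L, P₂ = 266 kPa.
ΔU = 0 (ideal gas, T constant).
W = nRT ln(V₂/V₁) = 0.819×8.314×301×ln(2.19) = 1610 J.
Q = ΔU + W = 1610 J.
State after step 1: P = 266 kPa, V = 7.71 L, T = 301 K.
Step 2 — Adiabatic: T₂/T₁ = (P₂/P₁)^((γ−1)/γ) ⇒ T₂ = 301×(5.12)^0.400 = 578 K; V₂ = 2.89 L.
ΔU = nCvΔT = 0.819×12.5×(578−301) = 2830 J.
Q = 0 for an adiabatic process, so W = −ΔU = -2830 J.
Net over both steps: W = -1230 J, Q = 1610 J, ΔU = 2830 J.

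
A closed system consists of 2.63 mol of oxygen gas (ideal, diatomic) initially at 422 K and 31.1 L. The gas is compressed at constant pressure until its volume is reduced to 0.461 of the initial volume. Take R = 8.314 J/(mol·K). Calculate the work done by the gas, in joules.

P₁ = nRT₁/V₁ = 2.63×8.314×422/31.1 = 297 kPa.
Isobaric: P stays 297 kPa; V/T = const ⇒ T₂ = 195 K, V₂ = 14.3 L.
W = PΔV = 297×(14.3−31.1) kPa·L = -4970 J.

-4970 J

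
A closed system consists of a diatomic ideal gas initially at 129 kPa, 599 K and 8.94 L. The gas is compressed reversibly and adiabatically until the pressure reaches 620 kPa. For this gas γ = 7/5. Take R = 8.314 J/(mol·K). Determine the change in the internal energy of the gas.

1630 J

n = P₁V₁/(RT₁) = 129×8.94/(8.314×599) = 0.232 mol.
Adiabatic: T₂/T₁ = (P₂/P₁)^((γ−1)/γ) ⇒ T₂ = 599×(4.81)^0.286 = 938 K; V₂ = 2.91 L.
For an ideal gas ΔU = nCvΔT with Cv = (5/2)R = 20.8 J/(mol·K).
ΔU = 0.232×20.8×(938−599) = 1630 J.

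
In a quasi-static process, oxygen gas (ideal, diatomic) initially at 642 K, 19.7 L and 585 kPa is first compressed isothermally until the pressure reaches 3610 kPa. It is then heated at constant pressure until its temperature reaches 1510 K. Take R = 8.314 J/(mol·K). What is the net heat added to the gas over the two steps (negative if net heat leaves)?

n = P₁V₁/(RT₁) = 585×19.7/(8.314×642) = 2.16 mol.
Step 1 — Isothermal: T stays 642 K; PV = const ⇒ V₂ = 3.19 L, P₂ = 3610 kPa.
ΔU = 0 (ideal gas, T constant).
W = nRT ln(V₂/V₁) = 2.16×8.314×642×ln(0.162) = -21000 J.
Q = ΔU + W = -21000 J.
State after step 1: P = 3610 kPa, V = 3.19 L, T = 642 K.
Step 2 — Isobaric: P stays 3610 kPa; V/T = const ⇒ T₂ = 1510 K, V₂ = 7.51 L.
W = PΔV = 3610×(7.51−3.19) kPa·L = 15600 J.
ΔU = nCvΔT = 2.16×20.8×(1510−642) = 39000 J.
Q = ΔU + W = nCpΔT = 54500 J.
Net over both steps: W = -5390 J, Q = 33600 J, ΔU = 39000 J.

33600 J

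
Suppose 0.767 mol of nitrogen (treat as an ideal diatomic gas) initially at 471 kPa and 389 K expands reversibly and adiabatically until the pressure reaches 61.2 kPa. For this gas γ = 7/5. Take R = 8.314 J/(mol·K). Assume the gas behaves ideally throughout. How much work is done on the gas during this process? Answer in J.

-2740 J

V₁ = nRT₁/P₁ = 0.767×8.314×389/471 = 5.27 L.
Adiabatic: T₂/T₁ = (P₂/P₁)^((γ−1)/γ) ⇒ T₂ = 389×(0.130)^0.286 = 217 K; V₂ = 22.6 L.
ΔU = nCvΔT = 0.767×20.8×(217−389) = -2740 J.
Q = 0 for an adiabatic process, so W = −ΔU = 2740 J.
Work done on the gas = −W_by = -2740 J.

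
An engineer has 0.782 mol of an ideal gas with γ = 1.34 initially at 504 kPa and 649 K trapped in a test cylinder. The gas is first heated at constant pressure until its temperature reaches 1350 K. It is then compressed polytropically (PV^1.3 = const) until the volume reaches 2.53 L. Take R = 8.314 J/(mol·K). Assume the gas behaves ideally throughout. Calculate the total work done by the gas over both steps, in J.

V₁ = nRT₁/P₁ = 0.782×8.314×649/504 = 8.37 L.
Step 1 — Isobaric: P stays 504 kPa; V/T = const ⇒ T₂ = 1350 K, V₂ = 17.4 L.
W = PΔV = 504×(17.4−8.37) kPa·L = 4560 J.
ΔU = nCvΔT = 0.782×24.5×(1350−649) = 13400 J.
Q = ΔU + W = nCpΔT = 18000 J.
State after step 1: P = 504 kPa, V = 17.4 L, T = 1350 K.
Step 2 — Polytropic n=1.3: T₂ = T₁(V₁/V₂)^(n−1) = 1350×(6.88)^0.30 = 2410 K; P₂ = P₁(V₁/V₂)^n = 6190 kPa.
W = (P₁V₁−P₂V₂)/(n−1) = (504×17.4−6190×2.53)/0.30 = -22900 J.
ΔU = nCvΔT = 0.782×24.5×(2410−1350) = 20200 J.
Q = ΔU + W = -2700 J.
Net over both steps: W = -18400 J, Q = 15300 J, ΔU = 33600 J.

-18400 J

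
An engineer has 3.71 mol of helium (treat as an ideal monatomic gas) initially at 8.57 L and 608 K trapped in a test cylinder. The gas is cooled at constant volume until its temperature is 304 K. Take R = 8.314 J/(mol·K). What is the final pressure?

P₁ = nRT₁/V₁ = 3.71×8.314×608/8.57 = 2190 kPa.
Isochoric: V stays 8.57 L; P/T = const ⇒ T₂ = 304 K, P₂ = 1090 kPa.

1090 kPa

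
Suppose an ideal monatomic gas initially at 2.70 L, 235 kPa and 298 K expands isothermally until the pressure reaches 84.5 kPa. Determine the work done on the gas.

n = P₁V₁/(RT₁) = 235×2.70/(8.314×298) = 0.256 mol.
Isothermal: T stays 298 K; PV = const ⇒ V₂ = 7.51 L, P₂ = 84.5 kPa.
W = nRT ln(V₂/V₁) = 0.256×8.314×298×ln(2.78) = 649 J.
Work done on the gas = −W_by = -649 J.

-649 J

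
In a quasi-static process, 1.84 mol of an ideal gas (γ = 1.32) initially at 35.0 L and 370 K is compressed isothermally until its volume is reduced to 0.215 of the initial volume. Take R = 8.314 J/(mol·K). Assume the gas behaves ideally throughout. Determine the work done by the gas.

P₁ = nRT₁/V₁ = 1.84×8.314×370/35.0 = 162 kPa.
Isothermal: T stays 370 K; PV = const ⇒ V₂ = 7.52 L, P₂ = 752 kPa.
W = nRT ln(V₂/V₁) = 1.84×8.314×370×ln(0.215) = -8700 J.

-8700 J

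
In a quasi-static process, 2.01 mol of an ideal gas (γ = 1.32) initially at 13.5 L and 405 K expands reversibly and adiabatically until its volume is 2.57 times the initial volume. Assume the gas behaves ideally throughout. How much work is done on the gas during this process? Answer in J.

P₁ = nRT₁/V₁ = 2.01×8.314×405/13.5 = 501 kPa.
Adiabatic: TV^(γ−1) = const ⇒ T₂ = 405×(0.389)^0.320 = 299 K; PV^γ = const ⇒ P₂ = 144 kPa.
ΔU = nCvΔT = 2.01×26.0×(299−405) = -5510 J.
Q = 0 for an adiabatic process, so W = −ΔU = 5510 J.
Work done on the gas = −W_by = -5510 J.

-5510 J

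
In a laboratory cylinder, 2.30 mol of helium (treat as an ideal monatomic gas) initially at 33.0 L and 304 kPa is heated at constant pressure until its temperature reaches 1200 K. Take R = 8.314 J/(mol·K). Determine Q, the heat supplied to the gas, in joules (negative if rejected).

T₁ = P₁V₁/(nR) = 304×33.0/(2.30×8.314) = 525 K.
Isobaric: P stays 304 kPa; V/T = const ⇒ T₂ = 1200 K, V₂ = 75.5 L.
W = PΔV = 304×(75.5−33.0) kPa·L = 12900 J.
ΔU = nCvΔT = 2.30×12.5×(1200−525) = 19400 J.
Q = ΔU + W = nCpΔT = 32300 J.

32300 J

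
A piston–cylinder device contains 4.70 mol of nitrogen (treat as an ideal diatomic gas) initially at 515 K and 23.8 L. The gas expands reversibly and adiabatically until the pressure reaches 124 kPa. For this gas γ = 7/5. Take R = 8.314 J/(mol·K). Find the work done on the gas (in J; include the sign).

-21200 J

P₁ = nRT₁/V₁ = 4.70×8.314×515/23.8 = 846 kPa.
Adiabatic: T₂/T₁ = (P₂/P₁)^((γ−1)/γ) ⇒ T₂ = 515×(0.147)^0.286 = 298 K; V₂ = 93.8 L.
ΔU = nCvΔT = 4.70×20.8×(298−515) = -21200 J.
Q = 0 for an adiabatic process, so W = −ΔU = 21200 J.
Work done on the gas = −W_by = -21200 J.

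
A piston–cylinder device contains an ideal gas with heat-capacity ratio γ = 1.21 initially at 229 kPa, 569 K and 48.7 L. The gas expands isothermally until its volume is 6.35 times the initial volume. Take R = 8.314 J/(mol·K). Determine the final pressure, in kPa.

36.1 kPa

Isothermal: T stays 569 K; PV = const ⇒ V₂ = 309 L, P₂ = 36.1 kPa.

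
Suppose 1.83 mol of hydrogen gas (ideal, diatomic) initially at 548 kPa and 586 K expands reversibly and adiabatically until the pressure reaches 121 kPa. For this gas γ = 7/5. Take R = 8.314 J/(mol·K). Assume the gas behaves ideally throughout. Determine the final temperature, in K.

V₁ = nRT₁/P₁ = 1.83×8.314×586/548 = 16.3 L.
Adiabatic: T₂/T₁ = (P₂/P₁)^((γ−1)/γ) ⇒ T₂ = 586×(0.221)^0.286 = 381 K; V₂ = 47.9 L.

381 K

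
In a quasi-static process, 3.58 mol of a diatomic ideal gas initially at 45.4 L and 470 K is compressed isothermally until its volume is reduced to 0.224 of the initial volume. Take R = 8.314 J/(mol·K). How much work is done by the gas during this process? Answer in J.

-20900 J

P₁ = nRT₁/V₁ = 3.58×8.314×470/45.4 = 308 kPa.
Isothermal: T stays 470 K; PV = const ⇒ V₂ = 10.2 L, P₂ = 1380 kPa.
W = nRT ln(V₂/V₁) = 3.58×8.314×470×ln(0.224) = -20900 J.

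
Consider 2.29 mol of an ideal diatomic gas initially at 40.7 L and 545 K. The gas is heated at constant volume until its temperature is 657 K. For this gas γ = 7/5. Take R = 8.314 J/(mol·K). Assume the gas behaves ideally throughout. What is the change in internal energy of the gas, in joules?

5330 J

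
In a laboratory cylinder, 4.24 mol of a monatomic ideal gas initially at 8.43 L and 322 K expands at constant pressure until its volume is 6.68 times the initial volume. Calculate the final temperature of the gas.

2150 K

P₁ = nRT₁/V₁ = 4.24×8.314×322/8.43 = 1350 kPa.
Isobaric: P stays 1350 kPa; V/T = const ⇒ T₂ = 2150 K, V₂ = 56.3 L.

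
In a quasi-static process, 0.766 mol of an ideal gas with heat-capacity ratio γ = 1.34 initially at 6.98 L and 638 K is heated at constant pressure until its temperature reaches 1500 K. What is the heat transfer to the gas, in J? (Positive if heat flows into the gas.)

21600 J

P₁ = nRT₁/V₁ = 0.766×8.314×638/6.98 = 582 kPa.
Isobaric: P stays 582 kPa; V/T = const ⇒ T₂ = 1500 K, V₂ = 16.4 L.
W = PΔV = 582×(16.4−6.98) kPa·L = 5490 J.
ΔU = nCvΔT = 0.766×24.5×(1500−638) = 16100 J.
Q = ΔU + W = nCpΔT = 21600 J.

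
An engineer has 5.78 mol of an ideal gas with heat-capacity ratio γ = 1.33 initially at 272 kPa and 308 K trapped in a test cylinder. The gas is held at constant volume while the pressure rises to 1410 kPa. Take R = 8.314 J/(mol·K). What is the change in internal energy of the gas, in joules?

188000 J

V₁ = nRT₁/P₁ = 5.78×8.314×308/272 = 54.4 L.
Isochoric: V stays 54.4 L; P/T = const ⇒ T₂ = 1600 K, P₂ = 1410 kPa.
For an ideal gas ΔU = nCvΔT with Cv = R/(γ−1) = 25.2 J/(mol·K).
ΔU = 5.78×25.2×(1600−308) = 188000 J.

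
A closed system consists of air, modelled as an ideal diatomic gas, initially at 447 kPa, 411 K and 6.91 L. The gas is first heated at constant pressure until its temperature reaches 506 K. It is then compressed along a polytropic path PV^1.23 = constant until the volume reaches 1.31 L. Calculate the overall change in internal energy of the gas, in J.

6900 J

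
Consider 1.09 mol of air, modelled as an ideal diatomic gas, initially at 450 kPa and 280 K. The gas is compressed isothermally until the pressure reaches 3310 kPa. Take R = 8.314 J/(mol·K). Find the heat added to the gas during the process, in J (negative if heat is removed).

-5060 J

V₁ = nRT₁/P₁ = 1.09×8.314×280/450 = 5.64 L.
Isothermal: T stays 280 K; PV = const ⇒ V₂ = 0.767 L, P₂ = 3310 kPa.
ΔU = 0 (ideal gas, T constant).
W = nRT ln(V₂/V₁) = 1.09×8.314×280×ln(0.136) = -5060 J.
Q = ΔU + W = -5060 J.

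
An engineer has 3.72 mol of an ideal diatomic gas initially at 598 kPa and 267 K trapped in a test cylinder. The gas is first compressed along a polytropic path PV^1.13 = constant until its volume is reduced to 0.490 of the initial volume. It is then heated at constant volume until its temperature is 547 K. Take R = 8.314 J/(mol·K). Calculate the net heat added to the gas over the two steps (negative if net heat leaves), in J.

V₁ = nRT₁/P₁ = 3.72×8.314×267/598 = 13.8 L.
Step 1 — Polytropic n=1.13: T₂ = T₁(V₁/V₂)^(n−1) = 267×(2.04)^0.13 = 293 K; P₂ = P₁(V₁/V₂)^n = 1340 kPa.
W = (P₁V₁−P₂V₂)/(n−1) = (598×13.8−1340×6.77)/0.13 = -6170 J.
ΔU = nCvΔT = 3.72×20.8×(293−267) = 2010 J.
Q = ΔU + W = -4170 J.
State after step 1: P = 1340 kPa, V = 6.77 L, T = 293 K.
Step 2 — Isochoric: V stays 6.77 L; P/T = const ⇒ T₂ = 547 K, P₂ = 2500 kPa.
W = 0 (no volume change).
ΔU = nCvΔT = 3.72×20.8×(547−293) = 19600 J.
Q = ΔU = 19600 J.
Net over both steps: W = -6170 J, Q = 15500 J, ΔU = 21600 J.

15500 J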